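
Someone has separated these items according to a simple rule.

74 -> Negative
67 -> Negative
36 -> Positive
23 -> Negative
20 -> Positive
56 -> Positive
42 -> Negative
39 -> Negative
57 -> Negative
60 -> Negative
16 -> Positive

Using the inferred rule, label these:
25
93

One predicate separates the groups cleanly: multiple of 4 AND at most 56.
25 — 25 = 4·6 + 1, 25 ≤ 56, hence Negative.
93 — 93 = 4·23 + 1, 93 > 56, hence Negative.

Negative, Negative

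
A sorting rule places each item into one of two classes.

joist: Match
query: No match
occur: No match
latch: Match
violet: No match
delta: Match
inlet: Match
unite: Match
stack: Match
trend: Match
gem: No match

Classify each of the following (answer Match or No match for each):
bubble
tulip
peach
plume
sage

No match, Match, No match, No match, No match

Rule: odd length AND contains 't'. This holds for each 'Match' example and fails for each 'No match' one.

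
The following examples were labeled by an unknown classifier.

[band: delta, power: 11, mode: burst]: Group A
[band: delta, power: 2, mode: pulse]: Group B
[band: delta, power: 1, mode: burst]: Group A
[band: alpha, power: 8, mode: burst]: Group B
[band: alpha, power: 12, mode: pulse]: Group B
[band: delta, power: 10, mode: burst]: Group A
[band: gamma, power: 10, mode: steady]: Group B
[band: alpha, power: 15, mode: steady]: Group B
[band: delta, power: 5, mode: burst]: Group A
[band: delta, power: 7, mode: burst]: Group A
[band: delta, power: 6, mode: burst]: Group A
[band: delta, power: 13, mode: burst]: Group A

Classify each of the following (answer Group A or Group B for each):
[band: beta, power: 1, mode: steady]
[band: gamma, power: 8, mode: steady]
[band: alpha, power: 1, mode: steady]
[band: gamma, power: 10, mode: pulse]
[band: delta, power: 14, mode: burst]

Group B, Group B, Group B, Group B, Group A

The rule appears to be: band is delta AND mode is burst.
[band: beta, power: 1, mode: steady] — band is beta, mode is steady, hence Group B. [band: gamma, power: 8, mode: steady] — band is gamma, mode is steady, hence Group B. [band: alpha, power: 1, mode: steady] — band is alpha, mode is steady, hence Group B. [band: gamma, power: 10, mode: pulse] — band is gamma, mode is pulse, hence Group B. [band: delta, power: 14, mode: burst] — band is delta, mode is burst, hence Group A.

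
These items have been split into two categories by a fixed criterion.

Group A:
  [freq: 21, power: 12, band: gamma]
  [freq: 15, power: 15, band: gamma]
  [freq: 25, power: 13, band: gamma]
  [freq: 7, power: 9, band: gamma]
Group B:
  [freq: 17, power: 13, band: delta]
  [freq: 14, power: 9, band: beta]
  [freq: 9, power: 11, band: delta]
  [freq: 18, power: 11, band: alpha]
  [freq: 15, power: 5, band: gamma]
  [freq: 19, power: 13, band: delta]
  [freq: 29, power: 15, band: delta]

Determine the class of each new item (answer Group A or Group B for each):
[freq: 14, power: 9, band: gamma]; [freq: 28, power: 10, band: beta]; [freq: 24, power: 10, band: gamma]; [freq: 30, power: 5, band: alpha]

Group A, Group B, Group A, Group B

The pattern is that an item is 'Group A' exactly when: band is gamma AND power ≥ 9.
[freq: 14, power: 9, band: gamma] → band is gamma, power = 9 → Group A.
[freq: 28, power: 10, band: beta] → band is beta, power = 10 → Group B.
[freq: 24, power: 10, band: gamma] → band is gamma, power = 10 → Group A.
[freq: 30, power: 5, band: alpha] → band is alpha, power = 5 → Group B.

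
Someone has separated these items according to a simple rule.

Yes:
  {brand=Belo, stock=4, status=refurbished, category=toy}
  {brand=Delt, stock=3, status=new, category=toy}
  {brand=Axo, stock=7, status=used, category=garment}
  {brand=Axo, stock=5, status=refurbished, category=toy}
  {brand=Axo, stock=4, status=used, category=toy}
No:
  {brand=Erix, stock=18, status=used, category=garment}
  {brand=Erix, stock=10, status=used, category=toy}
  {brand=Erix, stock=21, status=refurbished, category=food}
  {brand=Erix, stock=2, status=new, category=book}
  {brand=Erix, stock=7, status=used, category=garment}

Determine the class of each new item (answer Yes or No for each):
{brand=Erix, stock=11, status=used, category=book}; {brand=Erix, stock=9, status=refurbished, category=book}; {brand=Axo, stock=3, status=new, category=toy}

No, No, Yes

The rule appears to be: brand is not Erix.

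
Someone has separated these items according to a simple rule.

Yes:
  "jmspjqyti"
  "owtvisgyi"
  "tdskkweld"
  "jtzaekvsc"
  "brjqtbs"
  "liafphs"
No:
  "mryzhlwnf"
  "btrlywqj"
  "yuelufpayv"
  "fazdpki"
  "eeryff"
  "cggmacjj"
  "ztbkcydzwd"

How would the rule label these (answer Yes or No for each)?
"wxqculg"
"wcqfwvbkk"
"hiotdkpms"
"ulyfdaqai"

The classifier is using: contains 's'.
"wxqculg": no 's', lacks this property → No.
"wcqfwvbkk": no 's', lacks this property → No.
"hiotdkpms": has 's', passes → Yes.
"ulyfdaqai": no 's', lacks this property → No.

No, No, Yes, No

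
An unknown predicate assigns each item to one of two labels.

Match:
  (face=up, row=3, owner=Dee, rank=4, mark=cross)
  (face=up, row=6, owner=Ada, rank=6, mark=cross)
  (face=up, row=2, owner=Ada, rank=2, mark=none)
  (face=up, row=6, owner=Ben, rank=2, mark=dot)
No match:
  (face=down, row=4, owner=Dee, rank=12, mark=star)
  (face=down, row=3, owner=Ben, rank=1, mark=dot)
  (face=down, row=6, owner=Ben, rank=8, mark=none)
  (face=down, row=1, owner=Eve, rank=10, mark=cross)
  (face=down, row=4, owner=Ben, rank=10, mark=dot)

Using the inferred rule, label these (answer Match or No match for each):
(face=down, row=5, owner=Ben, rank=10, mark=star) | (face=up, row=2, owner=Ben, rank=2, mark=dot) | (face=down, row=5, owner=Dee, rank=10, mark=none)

Rule: face is up. This holds for each 'Match' example and fails for each 'No match' one.
(face=down, row=5, owner=Ben, rank=10, mark=star): face is down — does not pass, so No match. (face=up, row=2, owner=Ben, rank=2, mark=dot): face is up — qualifies, so Match. (face=down, row=5, owner=Dee, rank=10, mark=none): face is down — does not pass, so No match.

No match, Match, No match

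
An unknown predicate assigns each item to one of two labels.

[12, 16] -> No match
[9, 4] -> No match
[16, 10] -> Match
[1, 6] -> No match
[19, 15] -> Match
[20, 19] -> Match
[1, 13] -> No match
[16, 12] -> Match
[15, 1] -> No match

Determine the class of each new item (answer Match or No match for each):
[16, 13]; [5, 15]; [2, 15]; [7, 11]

Match, No match, No match, No match

Rule: first ≥ 16. This holds for each 'Match' example and fails for each 'No match' one.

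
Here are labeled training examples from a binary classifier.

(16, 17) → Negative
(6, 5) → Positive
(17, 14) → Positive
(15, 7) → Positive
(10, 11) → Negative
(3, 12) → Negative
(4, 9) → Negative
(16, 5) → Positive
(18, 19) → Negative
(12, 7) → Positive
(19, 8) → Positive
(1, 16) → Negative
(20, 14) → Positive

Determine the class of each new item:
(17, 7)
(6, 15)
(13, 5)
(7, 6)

Rule: first > second. This holds for each 'Positive' example and fails for each 'Negative' one.
(17, 7): 17 > 7 — qualifies, so Positive.
(6, 15): 6 < 15 — does not fit, so Negative.
(13, 5): 13 > 5 — qualifies, so Positive.
(7, 6): 7 > 6 — qualifies, so Positive.

Positive, Negative, Positive, Positive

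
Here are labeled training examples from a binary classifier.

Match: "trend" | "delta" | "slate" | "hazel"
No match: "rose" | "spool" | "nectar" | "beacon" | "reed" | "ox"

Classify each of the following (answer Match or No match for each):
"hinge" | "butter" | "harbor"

One predicate separates the groups cleanly: odd length AND contains 'e'.
"hinge": length 5, has 'e' — matches, so Match.
"butter": length 6, has 'e' — fails this test, so No match.
"harbor": length 6, no 'e' — fails this test, so No match.

Match, No match, No match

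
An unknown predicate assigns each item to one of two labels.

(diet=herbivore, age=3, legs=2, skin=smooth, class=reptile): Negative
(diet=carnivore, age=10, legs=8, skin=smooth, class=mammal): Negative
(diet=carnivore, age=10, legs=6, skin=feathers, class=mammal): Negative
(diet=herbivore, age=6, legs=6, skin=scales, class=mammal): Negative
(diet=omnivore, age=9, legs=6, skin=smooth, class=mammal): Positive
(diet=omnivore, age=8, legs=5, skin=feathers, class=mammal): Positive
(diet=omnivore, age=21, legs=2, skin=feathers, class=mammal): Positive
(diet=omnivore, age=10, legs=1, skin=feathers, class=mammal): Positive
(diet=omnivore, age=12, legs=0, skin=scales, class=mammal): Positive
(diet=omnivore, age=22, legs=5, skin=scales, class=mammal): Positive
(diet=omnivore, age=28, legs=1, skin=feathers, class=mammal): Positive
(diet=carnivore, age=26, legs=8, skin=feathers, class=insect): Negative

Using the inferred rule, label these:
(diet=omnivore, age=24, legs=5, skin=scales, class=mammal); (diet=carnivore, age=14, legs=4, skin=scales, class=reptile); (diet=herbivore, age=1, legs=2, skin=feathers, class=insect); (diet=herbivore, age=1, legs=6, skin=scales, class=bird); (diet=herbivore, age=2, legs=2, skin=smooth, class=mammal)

Checking candidate rules against both groups, what survives is: diet is omnivore.
(diet=omnivore, age=24, legs=5, skin=scales, class=mammal): Positive (diet is omnivore). (diet=carnivore, age=14, legs=4, skin=scales, class=reptile): Negative (diet is carnivore). (diet=herbivore, age=1, legs=2, skin=feathers, class=insect): Negative (diet is herbivore). (diet=herbivore, age=1, legs=6, skin=scales, class=bird): Negative (diet is herbivore). (diet=herbivore, age=2, legs=2, skin=smooth, class=mammal): Negative (diet is herbivore).

Positive, Negative, Negative, Negative, Negative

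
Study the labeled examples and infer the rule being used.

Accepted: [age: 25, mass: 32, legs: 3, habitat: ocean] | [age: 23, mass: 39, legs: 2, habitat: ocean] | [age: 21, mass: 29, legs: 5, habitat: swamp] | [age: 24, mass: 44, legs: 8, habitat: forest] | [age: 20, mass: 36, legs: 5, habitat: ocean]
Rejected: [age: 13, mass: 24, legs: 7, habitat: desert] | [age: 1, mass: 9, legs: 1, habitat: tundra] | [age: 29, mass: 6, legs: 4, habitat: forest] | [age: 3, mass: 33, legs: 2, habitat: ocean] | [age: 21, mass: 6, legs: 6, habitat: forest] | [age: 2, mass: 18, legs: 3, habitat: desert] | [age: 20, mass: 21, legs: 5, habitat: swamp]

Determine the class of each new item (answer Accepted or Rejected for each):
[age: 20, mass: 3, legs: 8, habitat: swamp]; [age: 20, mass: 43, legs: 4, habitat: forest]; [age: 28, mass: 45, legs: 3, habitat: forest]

Rejected, Accepted, Accepted

The simplest hypothesis consistent with all the labels is: age ≥ 13 AND mass ≥ 29.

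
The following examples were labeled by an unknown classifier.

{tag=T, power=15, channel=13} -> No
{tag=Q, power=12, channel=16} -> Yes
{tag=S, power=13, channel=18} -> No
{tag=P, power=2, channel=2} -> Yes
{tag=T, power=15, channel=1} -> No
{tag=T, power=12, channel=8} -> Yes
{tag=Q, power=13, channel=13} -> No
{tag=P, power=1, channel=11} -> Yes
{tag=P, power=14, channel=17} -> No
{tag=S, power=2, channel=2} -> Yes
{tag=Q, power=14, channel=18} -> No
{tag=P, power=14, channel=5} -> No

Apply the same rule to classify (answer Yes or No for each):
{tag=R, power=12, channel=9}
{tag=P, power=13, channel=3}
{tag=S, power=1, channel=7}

A rule that fits every label: power ≤ 12 — true of each 'Yes' example, false of each 'No' one.

Yes, No, Yes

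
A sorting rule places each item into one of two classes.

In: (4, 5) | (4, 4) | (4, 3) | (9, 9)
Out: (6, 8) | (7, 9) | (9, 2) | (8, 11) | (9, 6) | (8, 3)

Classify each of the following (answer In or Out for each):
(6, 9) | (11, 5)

Out, Out

The distinguishing property — |first − second| ≤ 1 — holds for all the 'In' cases and none of the 'Out' cases.
(6, 9): |6−9| = 3 — does not fit, so Out.
(11, 5): |11−5| = 6 — does not fit, so Out.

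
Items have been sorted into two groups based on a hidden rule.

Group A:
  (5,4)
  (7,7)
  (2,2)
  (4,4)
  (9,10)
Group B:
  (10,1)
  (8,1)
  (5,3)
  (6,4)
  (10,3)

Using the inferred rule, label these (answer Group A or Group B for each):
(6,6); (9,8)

Rule: |first − second| ≤ 1. This holds for each 'Group A' example and fails for each 'Group B' one.

Group A, Group A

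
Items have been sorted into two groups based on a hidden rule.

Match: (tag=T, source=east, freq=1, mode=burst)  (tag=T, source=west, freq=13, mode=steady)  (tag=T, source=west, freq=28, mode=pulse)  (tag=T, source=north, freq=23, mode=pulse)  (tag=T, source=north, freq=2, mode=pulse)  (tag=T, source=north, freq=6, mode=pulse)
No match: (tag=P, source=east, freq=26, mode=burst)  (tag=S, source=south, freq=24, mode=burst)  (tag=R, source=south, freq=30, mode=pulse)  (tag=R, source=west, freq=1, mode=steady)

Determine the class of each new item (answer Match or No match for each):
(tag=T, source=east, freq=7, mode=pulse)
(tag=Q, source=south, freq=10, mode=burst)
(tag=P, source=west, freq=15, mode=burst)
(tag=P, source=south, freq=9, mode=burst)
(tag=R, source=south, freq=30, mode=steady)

Match, No match, No match, No match, No match

Every 'Match' example satisfies: tag is T. None of the 'No match' examples do.
(tag=T, source=east, freq=7, mode=pulse): tag is T — has this property, so Match.
(tag=Q, source=south, freq=10, mode=burst): tag is Q — fails this test, so No match.
(tag=P, source=west, freq=15, mode=burst): tag is P — fails this test, so No match.
(tag=P, source=south, freq=9, mode=burst): tag is P — fails this test, so No match.
(tag=R, source=south, freq=30, mode=steady): tag is R — fails this test, so No match.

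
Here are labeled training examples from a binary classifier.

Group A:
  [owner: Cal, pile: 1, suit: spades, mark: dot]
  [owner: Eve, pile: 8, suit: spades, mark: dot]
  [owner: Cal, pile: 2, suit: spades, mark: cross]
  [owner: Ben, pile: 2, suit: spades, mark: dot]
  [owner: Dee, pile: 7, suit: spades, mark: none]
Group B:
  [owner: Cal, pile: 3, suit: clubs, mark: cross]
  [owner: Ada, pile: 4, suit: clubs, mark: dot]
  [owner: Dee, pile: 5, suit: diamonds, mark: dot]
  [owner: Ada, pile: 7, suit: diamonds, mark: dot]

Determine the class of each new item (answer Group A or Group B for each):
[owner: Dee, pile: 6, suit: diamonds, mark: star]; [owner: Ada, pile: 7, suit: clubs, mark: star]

Group B, Group B

All 'Group A' examples share one property — suit is spades — and every 'Group B' example lacks it.
[owner: Dee, pile: 6, suit: diamonds, mark: star] → suit is diamonds → Group B. [owner: Ada, pile: 7, suit: clubs, mark: star] → suit is clubs → Group B.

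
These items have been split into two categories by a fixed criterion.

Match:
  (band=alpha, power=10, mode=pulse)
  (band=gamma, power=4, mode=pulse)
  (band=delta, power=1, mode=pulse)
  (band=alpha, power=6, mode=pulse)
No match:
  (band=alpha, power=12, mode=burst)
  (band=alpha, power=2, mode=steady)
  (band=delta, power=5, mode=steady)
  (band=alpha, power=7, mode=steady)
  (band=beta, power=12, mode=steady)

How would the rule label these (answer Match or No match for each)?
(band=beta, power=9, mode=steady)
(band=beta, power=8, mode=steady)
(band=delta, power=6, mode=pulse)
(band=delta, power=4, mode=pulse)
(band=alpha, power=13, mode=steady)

No match, No match, Match, Match, No match

'Match' ⟺ mode is pulse.
(band=beta, power=9, mode=steady): No match (mode is steady).
(band=beta, power=8, mode=steady): No match (mode is steady).
(band=delta, power=6, mode=pulse): Match (mode is pulse).
(band=delta, power=4, mode=pulse): Match (mode is pulse).
(band=alpha, power=13, mode=steady): No match (mode is steady).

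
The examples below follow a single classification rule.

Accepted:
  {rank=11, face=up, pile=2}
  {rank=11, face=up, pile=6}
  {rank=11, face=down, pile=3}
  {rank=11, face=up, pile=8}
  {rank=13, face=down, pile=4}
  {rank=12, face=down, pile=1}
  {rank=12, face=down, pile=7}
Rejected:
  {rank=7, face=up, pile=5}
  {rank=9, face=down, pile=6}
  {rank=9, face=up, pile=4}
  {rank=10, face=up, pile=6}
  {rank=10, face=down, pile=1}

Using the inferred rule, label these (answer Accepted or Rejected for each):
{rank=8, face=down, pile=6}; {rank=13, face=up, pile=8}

Rejected, Accepted

The classifier is using: rank ≥ 11.
{rank=8, face=down, pile=6} → rank = 8 → Rejected. {rank=13, face=up, pile=8} → rank = 13 → Accepted.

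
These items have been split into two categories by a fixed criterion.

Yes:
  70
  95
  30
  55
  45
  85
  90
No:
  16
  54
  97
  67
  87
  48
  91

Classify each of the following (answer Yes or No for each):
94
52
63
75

No, No, No, Yes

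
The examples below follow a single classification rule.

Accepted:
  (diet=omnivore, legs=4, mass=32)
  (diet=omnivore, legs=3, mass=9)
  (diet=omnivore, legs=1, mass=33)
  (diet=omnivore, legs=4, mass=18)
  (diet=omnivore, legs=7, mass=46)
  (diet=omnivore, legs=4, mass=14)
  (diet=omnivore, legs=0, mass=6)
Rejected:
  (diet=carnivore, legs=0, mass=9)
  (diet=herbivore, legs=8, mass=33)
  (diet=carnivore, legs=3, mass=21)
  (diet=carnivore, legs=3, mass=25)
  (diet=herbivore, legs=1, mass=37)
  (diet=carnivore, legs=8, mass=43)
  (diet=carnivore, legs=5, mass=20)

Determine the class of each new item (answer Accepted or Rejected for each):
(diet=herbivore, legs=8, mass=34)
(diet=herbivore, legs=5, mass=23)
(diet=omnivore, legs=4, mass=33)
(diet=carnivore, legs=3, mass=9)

Rejected, Rejected, Accepted, Rejected

Every 'Accepted' example satisfies: diet is omnivore. None of the 'Rejected' examples do.
(diet=herbivore, legs=8, mass=34): diet is herbivore — fails this test, so Rejected.
(diet=herbivore, legs=5, mass=23): diet is herbivore — fails this test, so Rejected.
(diet=omnivore, legs=4, mass=33): diet is omnivore — has this property, so Accepted.
(diet=carnivore, legs=3, mass=9): diet is carnivore — fails this test, so Rejected.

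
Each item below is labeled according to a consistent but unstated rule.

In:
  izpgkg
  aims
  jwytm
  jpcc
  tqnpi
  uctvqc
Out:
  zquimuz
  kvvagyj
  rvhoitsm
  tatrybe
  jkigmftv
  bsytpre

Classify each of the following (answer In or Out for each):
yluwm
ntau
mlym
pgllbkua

In, In, In, Out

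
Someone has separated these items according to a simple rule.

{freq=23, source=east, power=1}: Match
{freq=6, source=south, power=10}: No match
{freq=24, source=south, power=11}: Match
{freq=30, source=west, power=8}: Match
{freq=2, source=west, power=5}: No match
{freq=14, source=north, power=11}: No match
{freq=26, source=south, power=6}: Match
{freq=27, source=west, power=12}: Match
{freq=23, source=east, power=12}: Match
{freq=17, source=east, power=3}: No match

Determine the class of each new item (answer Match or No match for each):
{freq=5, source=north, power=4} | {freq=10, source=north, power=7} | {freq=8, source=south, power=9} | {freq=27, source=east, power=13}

No match, No match, No match, Match

The common property of the 'Match' items is: freq ≥ 23. No 'No match' item has it.
{freq=5, source=north, power=4}: No match (freq = 5). {freq=10, source=north, power=7}: No match (freq = 10). {freq=8, source=south, power=9}: No match (freq = 8). {freq=27, source=east, power=13}: Match (freq = 27).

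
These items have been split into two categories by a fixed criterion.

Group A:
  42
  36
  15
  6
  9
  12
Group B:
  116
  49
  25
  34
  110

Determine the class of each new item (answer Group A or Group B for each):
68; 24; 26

Rule: multiple of 3. This holds for each 'Group A' example and fails for each 'Group B' one.
68 — 68 = 3·22 + 2, hence Group B. 24 — 24 = 3·8, hence Group A. 26 — 26 = 3·8 + 2, hence Group B.

Group B, Group A, Group B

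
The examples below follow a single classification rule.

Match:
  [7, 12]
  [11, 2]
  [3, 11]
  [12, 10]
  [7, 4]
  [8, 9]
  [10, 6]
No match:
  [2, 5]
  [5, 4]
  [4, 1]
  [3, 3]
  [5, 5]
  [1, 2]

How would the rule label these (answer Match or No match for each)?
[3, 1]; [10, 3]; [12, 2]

No match, Match, Match

A rule that fits every label: sum ≥ 11 — true of each 'Match' example, false of each 'No match' one.
[3, 1] → 3+1 = 4 → No match.
[10, 3] → 10+3 = 13 → Match.
[12, 2] → 12+2 = 14 → Match.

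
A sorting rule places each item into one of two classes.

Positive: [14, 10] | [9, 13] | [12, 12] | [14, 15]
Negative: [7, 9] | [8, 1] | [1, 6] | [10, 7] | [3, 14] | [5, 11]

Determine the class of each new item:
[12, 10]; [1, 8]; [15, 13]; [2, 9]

The simplest hypothesis consistent with all the labels is: sum ≥ 22.

Positive, Negative, Positive, Negative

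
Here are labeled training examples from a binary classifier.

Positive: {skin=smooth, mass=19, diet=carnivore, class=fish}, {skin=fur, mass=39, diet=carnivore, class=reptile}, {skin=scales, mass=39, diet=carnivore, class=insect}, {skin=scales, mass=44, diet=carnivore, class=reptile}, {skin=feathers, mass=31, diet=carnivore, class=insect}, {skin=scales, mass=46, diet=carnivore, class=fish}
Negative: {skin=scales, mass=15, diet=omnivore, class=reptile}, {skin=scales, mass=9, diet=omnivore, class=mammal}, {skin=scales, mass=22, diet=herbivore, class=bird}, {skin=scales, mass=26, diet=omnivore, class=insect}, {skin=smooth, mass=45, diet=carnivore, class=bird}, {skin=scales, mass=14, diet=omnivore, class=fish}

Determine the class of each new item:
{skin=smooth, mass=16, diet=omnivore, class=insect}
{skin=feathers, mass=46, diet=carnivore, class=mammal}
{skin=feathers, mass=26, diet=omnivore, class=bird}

The distinguishing property — diet is carnivore AND mass ≠ 45 — holds for all the 'Positive' cases and none of the 'Negative' cases.
{skin=smooth, mass=16, diet=omnivore, class=insect}: diet is omnivore, mass = 16, does not fit → Negative. {skin=feathers, mass=46, diet=carnivore, class=mammal}: diet is carnivore, mass = 46, checks out → Positive. {skin=feathers, mass=26, diet=omnivore, class=bird}: diet is omnivore, mass = 26, does not fit → Negative.

Negative, Positive, Negative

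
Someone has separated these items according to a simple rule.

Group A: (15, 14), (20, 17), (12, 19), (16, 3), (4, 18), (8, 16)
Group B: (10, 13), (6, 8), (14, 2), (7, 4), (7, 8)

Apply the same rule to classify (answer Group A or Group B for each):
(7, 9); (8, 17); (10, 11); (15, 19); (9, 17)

The rule appears to be: max ≥ 15.
(7, 9): Group B (max 9).
(8, 17): Group A (max 17).
(10, 11): Group B (max 11).
(15, 19): Group A (max 19).
(9, 17): Group A (max 17).

Group B, Group A, Group B, Group A, Group A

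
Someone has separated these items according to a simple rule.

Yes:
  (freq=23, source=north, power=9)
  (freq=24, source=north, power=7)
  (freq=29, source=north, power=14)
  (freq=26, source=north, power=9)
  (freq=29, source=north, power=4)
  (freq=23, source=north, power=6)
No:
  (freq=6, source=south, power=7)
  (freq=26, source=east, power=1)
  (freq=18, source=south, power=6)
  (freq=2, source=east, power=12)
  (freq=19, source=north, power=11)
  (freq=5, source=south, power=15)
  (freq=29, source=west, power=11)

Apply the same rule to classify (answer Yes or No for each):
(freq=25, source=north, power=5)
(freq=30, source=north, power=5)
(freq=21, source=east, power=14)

All 'Yes' examples share one property — source is north AND freq ≥ 23 — and every 'No' example lacks it.

Yes, Yes, No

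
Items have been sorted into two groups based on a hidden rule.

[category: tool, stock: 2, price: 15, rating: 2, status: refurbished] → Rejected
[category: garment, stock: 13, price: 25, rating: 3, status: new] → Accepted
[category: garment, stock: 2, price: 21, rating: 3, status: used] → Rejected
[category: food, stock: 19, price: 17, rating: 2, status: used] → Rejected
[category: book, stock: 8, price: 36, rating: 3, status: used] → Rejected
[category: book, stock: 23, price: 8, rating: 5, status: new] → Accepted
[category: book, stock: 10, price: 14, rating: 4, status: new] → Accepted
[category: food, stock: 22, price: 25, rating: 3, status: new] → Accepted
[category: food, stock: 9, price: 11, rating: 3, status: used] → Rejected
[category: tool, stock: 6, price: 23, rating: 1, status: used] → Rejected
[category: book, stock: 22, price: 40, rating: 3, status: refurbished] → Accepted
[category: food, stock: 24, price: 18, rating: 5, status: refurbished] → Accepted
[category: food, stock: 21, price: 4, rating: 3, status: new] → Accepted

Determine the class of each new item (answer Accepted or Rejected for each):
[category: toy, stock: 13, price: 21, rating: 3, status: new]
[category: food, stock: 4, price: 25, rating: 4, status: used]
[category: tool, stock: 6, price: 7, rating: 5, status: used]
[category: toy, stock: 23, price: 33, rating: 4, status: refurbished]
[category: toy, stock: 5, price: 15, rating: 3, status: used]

One predicate separates the groups cleanly: rating ≥ 3 AND stock ≥ 10.
[category: toy, stock: 13, price: 21, rating: 3, status: new]: rating = 3, stock = 13 — satisfies this, so Accepted.
[category: food, stock: 4, price: 25, rating: 4, status: used]: rating = 4, stock = 4 — fails this test, so Rejected.
[category: tool, stock: 6, price: 7, rating: 5, status: used]: rating = 5, stock = 6 — fails this test, so Rejected.
[category: toy, stock: 23, price: 33, rating: 4, status: refurbished]: rating = 4, stock = 23 — satisfies this, so Accepted.
[category: toy, stock: 5, price: 15, rating: 3, status: used]: rating = 3, stock = 5 — fails this test, so Rejected.

Accepted, Rejected, Rejected, Accepted, Rejected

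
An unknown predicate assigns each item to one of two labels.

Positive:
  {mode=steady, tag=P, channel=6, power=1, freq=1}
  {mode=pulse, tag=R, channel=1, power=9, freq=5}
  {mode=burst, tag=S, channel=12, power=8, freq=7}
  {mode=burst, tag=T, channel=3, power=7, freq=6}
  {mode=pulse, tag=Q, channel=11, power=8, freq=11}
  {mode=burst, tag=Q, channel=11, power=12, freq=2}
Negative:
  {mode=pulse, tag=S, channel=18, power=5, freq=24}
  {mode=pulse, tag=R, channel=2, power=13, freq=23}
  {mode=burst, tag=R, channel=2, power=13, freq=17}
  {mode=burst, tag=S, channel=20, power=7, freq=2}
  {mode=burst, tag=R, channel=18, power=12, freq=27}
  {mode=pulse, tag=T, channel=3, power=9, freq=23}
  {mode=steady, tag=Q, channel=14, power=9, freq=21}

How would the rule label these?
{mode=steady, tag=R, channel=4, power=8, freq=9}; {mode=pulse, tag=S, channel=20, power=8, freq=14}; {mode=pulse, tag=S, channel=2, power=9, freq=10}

A rule that fits every label: freq ≤ 11 AND channel ≤ 12 — true of each 'Positive' example, false of each 'Negative' one.
{mode=steady, tag=R, channel=4, power=8, freq=9} — freq = 9, channel = 4, hence Positive. {mode=pulse, tag=S, channel=20, power=8, freq=14} — freq = 14, channel = 20, hence Negative. {mode=pulse, tag=S, channel=2, power=9, freq=10} — freq = 10, channel = 2, hence Positive.

Positive, Negative, Positive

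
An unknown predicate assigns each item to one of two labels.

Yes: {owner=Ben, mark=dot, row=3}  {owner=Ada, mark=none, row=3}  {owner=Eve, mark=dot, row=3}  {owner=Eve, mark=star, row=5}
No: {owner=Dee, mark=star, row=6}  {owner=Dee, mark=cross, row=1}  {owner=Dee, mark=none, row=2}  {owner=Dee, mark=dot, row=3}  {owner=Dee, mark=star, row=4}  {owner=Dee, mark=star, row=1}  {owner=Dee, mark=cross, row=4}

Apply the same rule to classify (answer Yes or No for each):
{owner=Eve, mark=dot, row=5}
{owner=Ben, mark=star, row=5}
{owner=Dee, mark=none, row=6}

A rule that fits every label: owner is not Dee — true of each 'Yes' example, false of each 'No' one.
Yes: {owner=Eve, mark=dot, row=5}, since owner is Eve.
Yes: {owner=Ben, mark=star, row=5}, since owner is Ben.
No: {owner=Dee, mark=none, row=6}, since owner is Dee.

Yes, Yes, No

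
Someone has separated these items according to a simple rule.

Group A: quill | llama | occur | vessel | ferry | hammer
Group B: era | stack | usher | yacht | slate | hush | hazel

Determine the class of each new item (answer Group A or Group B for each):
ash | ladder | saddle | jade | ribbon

Group B, Group A, Group A, Group B, Group A

Rule: has a double letter. This holds for each 'Group A' example and fails for each 'Group B' one.
ash → no doubled letter → Group B.
ladder → 'dd' doubled → Group A.
saddle → 'dd' doubled → Group A.
jade → no doubled letter → Group B.
ribbon → 'bb' doubled → Group A.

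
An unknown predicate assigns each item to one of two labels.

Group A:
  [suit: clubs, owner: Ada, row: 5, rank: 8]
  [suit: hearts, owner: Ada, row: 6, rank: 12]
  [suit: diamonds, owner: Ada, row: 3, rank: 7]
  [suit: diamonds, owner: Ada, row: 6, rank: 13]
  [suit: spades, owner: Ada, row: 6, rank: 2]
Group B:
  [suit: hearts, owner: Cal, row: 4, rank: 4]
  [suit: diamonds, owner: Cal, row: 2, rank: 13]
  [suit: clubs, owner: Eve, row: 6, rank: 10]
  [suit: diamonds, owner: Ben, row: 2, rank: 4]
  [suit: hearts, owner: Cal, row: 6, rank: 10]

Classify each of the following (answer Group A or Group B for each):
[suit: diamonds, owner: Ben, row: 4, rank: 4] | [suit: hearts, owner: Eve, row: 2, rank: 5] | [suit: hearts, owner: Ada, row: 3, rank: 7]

Group B, Group B, Group A

The common property of the 'Group A' items is: owner is Ada. No 'Group B' item has it.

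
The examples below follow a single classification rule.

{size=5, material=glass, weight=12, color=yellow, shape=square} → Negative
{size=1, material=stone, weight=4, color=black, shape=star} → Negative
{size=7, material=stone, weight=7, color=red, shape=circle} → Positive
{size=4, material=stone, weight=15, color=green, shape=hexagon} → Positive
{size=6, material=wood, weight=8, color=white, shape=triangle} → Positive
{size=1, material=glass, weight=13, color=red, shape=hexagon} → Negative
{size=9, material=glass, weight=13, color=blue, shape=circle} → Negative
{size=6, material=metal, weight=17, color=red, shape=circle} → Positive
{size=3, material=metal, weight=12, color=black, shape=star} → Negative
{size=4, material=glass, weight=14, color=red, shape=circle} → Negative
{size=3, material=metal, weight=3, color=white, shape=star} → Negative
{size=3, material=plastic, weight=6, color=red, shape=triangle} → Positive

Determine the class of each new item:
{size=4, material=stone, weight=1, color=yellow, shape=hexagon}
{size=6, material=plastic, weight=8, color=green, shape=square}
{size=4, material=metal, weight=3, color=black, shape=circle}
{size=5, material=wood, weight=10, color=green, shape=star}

A rule that fits every label: material is not glass AND shape is not star — true of each 'Positive' example, false of each 'Negative' one.
{size=4, material=stone, weight=1, color=yellow, shape=hexagon}: material is stone, shape is hexagon — meets the rule, so Positive. {size=6, material=plastic, weight=8, color=green, shape=square}: material is plastic, shape is square — meets the rule, so Positive. {size=4, material=metal, weight=3, color=black, shape=circle}: material is metal, shape is circle — meets the rule, so Positive. {size=5, material=wood, weight=10, color=green, shape=star}: material is wood, shape is star — lacks this property, so Negative.

Positive, Positive, Positive, Negative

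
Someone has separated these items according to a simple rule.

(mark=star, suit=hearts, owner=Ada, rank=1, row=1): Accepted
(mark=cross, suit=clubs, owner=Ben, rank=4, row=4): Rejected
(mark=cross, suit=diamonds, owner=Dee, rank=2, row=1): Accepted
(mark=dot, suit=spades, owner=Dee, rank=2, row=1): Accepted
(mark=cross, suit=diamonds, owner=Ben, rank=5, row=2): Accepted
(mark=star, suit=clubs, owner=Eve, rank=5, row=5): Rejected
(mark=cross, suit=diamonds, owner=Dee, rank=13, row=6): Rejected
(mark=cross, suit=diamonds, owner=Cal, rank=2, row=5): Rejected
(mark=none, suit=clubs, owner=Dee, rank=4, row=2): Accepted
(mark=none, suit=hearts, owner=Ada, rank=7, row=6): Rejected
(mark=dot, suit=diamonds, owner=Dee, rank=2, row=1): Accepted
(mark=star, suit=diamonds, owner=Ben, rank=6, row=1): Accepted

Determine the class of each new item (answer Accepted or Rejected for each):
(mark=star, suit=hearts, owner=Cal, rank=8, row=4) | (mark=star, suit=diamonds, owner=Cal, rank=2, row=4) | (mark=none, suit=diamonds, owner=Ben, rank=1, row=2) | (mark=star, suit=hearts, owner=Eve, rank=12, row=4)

Rejected, Rejected, Accepted, Rejected

All 'Accepted' examples share one property — row ≤ 2 — and every 'Rejected' example lacks it.
(mark=star, suit=hearts, owner=Cal, rank=8, row=4) → row = 4 → Rejected. (mark=star, suit=diamonds, owner=Cal, rank=2, row=4) → row = 4 → Rejected. (mark=none, suit=diamonds, owner=Ben, rank=1, row=2) → row = 2 → Accepted. (mark=star, suit=hearts, owner=Eve, rank=12, row=4) → row = 4 → Rejected.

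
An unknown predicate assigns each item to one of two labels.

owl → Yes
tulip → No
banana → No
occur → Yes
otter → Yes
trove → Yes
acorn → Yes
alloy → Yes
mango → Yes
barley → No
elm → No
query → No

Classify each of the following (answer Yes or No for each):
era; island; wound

No, No, Yes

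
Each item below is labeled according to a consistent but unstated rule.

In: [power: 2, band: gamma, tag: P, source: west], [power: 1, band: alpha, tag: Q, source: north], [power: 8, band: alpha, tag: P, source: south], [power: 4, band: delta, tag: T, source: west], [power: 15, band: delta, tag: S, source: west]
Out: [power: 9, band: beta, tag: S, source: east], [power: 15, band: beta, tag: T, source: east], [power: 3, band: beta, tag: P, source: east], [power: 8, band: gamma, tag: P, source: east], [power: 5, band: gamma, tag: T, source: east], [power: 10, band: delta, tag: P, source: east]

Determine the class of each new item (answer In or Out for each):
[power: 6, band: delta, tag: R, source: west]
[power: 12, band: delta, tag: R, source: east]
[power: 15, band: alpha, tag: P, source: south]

Checking candidate rules against both groups, what survives is: source is not east.

In, Out, In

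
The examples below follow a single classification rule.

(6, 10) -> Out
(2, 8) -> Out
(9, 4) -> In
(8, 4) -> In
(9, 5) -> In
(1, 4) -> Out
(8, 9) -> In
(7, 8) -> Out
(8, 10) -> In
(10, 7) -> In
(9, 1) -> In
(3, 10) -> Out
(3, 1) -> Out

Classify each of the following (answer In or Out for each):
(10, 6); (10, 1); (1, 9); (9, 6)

In, In, Out, In

The classifier is using: first ≥ 8.
(10, 6): first 10 — satisfies this, so In.
(10, 1): first 10 — satisfies this, so In.
(1, 9): first 1 — doesn't qualify, so Out.
(9, 6): first 9 — satisfies this, so In.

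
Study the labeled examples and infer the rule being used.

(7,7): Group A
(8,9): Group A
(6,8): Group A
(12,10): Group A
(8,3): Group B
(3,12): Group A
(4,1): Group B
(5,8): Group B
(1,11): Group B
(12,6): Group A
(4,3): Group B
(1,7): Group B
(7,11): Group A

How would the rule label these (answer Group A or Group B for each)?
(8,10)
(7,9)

Group A, Group A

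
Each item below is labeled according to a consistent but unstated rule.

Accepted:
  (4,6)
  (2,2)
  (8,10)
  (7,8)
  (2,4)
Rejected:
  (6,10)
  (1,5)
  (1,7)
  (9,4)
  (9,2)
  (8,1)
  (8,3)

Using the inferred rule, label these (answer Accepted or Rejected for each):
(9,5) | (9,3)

Rejected, Rejected

The distinguishing property — |first − second| ≤ 2 — holds for all the 'Accepted' cases and none of the 'Rejected' cases.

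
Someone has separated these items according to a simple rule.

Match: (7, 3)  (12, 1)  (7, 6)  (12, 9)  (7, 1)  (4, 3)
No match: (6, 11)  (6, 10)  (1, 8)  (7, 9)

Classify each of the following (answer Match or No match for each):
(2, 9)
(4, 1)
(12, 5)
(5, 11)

No match, Match, Match, No match

Every 'Match' example satisfies: first > second. None of the 'No match' examples do.
(2, 9) → 2 < 9 → No match.
(4, 1) → 4 > 1 → Match.
(12, 5) → 12 > 5 → Match.
(5, 11) → 5 < 11 → No match.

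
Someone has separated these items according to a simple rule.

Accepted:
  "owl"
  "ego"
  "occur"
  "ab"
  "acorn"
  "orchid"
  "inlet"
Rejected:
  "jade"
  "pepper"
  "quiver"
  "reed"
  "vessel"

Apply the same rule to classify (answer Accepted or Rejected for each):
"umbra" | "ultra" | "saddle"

Accepted, Accepted, Rejected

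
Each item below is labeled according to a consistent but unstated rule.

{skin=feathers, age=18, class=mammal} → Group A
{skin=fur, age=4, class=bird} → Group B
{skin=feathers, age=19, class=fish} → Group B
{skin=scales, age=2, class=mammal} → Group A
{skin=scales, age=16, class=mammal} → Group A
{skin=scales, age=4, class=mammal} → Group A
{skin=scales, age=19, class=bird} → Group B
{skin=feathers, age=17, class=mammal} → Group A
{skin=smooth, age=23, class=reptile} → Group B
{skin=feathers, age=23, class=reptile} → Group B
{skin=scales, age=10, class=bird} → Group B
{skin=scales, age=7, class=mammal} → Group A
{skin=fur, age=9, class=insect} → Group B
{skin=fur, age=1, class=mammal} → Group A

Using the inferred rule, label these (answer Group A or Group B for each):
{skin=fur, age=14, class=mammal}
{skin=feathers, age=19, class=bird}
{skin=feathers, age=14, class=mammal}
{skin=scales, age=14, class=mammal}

Comparing the two groups points to one rule — class is mammal.
Group A: {skin=fur, age=14, class=mammal}, since class is mammal.
Group B: {skin=feathers, age=19, class=bird}, since class is bird.
Group A: {skin=feathers, age=14, class=mammal}, since class is mammal.
Group A: {skin=scales, age=14, class=mammal}, since class is mammal.

Group A, Group B, Group A, Group A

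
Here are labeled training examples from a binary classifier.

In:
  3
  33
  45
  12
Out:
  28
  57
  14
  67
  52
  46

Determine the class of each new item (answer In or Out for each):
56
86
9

The rule appears to be: multiple of 3 AND at most 45.
56: 56 = 3·18 + 2, 56 > 45, does not pass → Out.
86: 86 = 3·28 + 2, 86 > 45, does not pass → Out.
9: 9 = 3·3, 9 ≤ 45, qualifies → In.

Out, Out, In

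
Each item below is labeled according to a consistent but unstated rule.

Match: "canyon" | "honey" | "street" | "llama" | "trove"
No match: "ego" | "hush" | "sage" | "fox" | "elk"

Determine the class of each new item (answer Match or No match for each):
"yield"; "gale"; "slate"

Match, No match, Match

'Match' ⟺ length ≥ 5.
"yield" → length 5 → Match. "gale" → length 4 → No match. "slate" → length 5 → Match.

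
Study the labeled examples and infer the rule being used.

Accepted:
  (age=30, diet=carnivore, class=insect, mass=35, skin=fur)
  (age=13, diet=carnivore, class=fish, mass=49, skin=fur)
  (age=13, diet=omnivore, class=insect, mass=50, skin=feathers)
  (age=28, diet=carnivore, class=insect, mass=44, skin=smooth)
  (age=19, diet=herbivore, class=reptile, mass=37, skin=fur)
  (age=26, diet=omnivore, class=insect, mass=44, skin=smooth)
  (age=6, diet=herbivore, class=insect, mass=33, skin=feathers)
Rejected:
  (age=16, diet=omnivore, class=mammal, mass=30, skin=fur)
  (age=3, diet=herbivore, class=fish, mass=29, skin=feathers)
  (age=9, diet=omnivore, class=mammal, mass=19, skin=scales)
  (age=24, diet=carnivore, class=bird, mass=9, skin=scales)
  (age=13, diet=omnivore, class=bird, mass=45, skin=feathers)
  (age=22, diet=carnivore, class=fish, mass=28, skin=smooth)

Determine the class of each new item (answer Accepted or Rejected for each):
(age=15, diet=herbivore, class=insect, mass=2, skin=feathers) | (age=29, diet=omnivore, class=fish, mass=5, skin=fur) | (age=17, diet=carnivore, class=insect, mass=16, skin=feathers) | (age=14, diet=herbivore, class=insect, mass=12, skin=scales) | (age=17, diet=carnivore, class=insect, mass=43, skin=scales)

Rejected, Rejected, Rejected, Rejected, Accepted

The simplest hypothesis consistent with all the labels is: mass ≥ 33 AND mass ≠ 45.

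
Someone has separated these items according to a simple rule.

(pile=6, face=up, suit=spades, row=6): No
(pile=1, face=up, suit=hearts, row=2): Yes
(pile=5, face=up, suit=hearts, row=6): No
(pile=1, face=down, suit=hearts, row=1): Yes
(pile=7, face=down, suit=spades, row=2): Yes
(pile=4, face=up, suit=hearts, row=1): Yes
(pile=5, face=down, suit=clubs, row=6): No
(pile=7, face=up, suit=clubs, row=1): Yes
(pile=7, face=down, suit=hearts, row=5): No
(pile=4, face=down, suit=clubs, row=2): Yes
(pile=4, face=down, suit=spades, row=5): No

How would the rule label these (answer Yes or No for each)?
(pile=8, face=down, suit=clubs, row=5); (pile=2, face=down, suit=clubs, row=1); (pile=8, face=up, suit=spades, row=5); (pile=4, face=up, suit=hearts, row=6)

Rule: row ≤ 2. This holds for each 'Yes' example and fails for each 'No' one.
(pile=8, face=down, suit=clubs, row=5) — row = 5, hence No. (pile=2, face=down, suit=clubs, row=1) — row = 1, hence Yes. (pile=8, face=up, suit=spades, row=5) — row = 5, hence No. (pile=4, face=up, suit=hearts, row=6) — row = 6, hence No.

No, Yes, No, No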